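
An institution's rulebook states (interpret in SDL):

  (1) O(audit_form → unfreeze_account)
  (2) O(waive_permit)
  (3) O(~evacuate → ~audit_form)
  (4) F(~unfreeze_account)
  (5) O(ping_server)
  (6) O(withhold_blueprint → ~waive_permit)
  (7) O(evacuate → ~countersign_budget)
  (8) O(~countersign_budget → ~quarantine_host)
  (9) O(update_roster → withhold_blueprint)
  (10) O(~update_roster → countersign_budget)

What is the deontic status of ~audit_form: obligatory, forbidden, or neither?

Obligatory

Premise 2 gives O(waive_permit).
Premise 6 is O(withhold_blueprint → ~waive_permit); contrapositively O(waive_permit → ~withhold_blueprint). Since O(waive_permit) holds, K gives O(~withhold_blueprint).
Premise 9, O(update_roster → withhold_blueprint), contraposes to O(~withhold_blueprint → ~update_roster); with O(~withhold_blueprint) we get O(~update_roster).
From O(~update_roster) and premise 10, O(~update_roster → countersign_budget), we obtain O(countersign_budget).
The contrapositive of premise 7 (O(evacuate → ~countersign_budget)) is O(countersign_budget → ~evacuate), and O(countersign_budget) is already established, so O(~evacuate).
With premise 3, O(~evacuate → ~audit_form), the K-axiom yields O(~audit_form).
Premises 1, 4, 5, 8 do not contribute to this derivation.
Hence ~audit_form is obligatory.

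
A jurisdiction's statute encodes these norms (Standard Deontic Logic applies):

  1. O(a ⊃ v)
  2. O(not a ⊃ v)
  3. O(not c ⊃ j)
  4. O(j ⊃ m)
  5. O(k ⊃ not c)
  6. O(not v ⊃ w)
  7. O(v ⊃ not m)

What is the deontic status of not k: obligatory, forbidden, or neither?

Premises 2 and 1 are O(not a ⊃ v) and O(a ⊃ v); every ideal world satisfies not a or a, so in either case v holds — hence O(v).
From O(v) and premise 7, O(v ⊃ not m), we obtain O(not m).
Premise 4 is O(j ⊃ m); contrapositively O(not m ⊃ not j). Since O(not m) holds, K gives O(not j).
Premise 3 is O(not c ⊃ j); contrapositively O(not j ⊃ c). Since O(not j) holds, K gives O(c).
The contrapositive of premise 5 (O(k ⊃ not c)) is O(c ⊃ not k), and O(c) is already established, so O(not k).
Premise 6 does not contribute to this derivation.
Hence not k is obligatory.

Obligatory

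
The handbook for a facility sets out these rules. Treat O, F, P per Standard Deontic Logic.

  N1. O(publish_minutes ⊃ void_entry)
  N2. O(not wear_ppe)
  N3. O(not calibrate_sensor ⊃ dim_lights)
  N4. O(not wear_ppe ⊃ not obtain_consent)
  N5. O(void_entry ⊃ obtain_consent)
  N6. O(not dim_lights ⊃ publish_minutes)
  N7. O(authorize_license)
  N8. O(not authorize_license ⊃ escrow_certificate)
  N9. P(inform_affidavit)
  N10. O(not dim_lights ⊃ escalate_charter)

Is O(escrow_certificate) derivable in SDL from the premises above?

No

Premise 8 is O(not authorize_license ⊃ escrow_certificate), but O(not authorize_license) is not derivable from the premises, so it does not yield O(escrow_certificate).
No other premise forces O(escrow_certificate). An ideal world satisfying every premise can still have escrow_certificate false, so O(escrow_certificate) is not derivable.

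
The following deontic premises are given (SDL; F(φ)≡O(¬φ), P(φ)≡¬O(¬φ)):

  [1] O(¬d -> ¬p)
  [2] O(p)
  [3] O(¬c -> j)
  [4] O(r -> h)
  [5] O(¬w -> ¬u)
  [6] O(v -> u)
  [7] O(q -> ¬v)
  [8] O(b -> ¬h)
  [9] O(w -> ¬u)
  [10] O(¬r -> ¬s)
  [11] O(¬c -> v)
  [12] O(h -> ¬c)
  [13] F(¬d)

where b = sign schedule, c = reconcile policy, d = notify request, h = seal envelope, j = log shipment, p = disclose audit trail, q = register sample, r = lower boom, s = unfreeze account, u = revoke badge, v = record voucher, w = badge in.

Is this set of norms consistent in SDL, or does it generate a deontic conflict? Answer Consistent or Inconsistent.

Premise 1 is O(¬d -> ¬p), but O(¬d) is not derivable from the premises, so it does not yield O(¬p).
So O(¬p) is not derivable, and the apparent clash with O(p) does not arise.
A world satisfying every obligation exists (e.g. b=false, c=true, d=true, h=false, j=false, p=true, q=false, r=false, s=false, u=false, v=false, w=false); no atom is both obligatory and forbidden, so the set is consistent.

Consistent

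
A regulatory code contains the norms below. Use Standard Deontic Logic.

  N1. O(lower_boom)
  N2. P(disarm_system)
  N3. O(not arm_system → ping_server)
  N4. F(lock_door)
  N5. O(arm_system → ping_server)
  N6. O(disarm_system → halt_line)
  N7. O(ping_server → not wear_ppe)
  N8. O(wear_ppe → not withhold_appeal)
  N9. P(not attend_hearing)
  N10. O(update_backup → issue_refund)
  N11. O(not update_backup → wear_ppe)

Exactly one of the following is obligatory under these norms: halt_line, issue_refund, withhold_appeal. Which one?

issue_refund

Premises 3 and 5 cover both cases: O(not arm_system → ping_server) and O(arm_system → ping_server). Since not arm_system ∨ arm_system is a tautology, O(ping_server) follows.
From O(ping_server) and premise 7, O(ping_server → not wear_ppe), we obtain O(not wear_ppe).
Premise 11, O(not update_backup → wear_ppe), contraposes to O(not wear_ppe → update_backup); with O(not wear_ppe) we get O(update_backup).
With premise 10, O(update_backup → issue_refund), the K-axiom yields O(issue_refund).
So O(issue_refund) holds — issue_refund is obligatory. None of the other listed options is made obligatory by any chain of premises.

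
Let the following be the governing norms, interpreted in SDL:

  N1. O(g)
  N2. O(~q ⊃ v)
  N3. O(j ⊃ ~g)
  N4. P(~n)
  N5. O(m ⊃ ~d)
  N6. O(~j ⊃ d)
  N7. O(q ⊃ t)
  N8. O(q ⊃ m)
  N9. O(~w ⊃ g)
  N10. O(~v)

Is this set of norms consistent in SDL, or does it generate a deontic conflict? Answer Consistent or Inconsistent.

Premise 1 gives O(g).
Premise 3, O(j ⊃ ~g), contraposes to O(g ⊃ ~j); with O(g) we get O(~j).
From O(~j) and premise 6, O(~j ⊃ d), we obtain O(d).
The contrapositive of premise 5 (O(m ⊃ ~d)) is O(d ⊃ ~m), and O(d) is already established, so O(~m).
Premise 8 is O(q ⊃ m); contrapositively O(~m ⊃ ~q). Since O(~m) holds, K gives O(~q).
Premise 2 is O(~q ⊃ v); since O(~q), deontic closure gives O(v).
However, premise 10 gives O(~v).
We now have both O(v) and O(~v) — v is simultaneously obligatory and forbidden, violating the D-axiom.

Inconsistent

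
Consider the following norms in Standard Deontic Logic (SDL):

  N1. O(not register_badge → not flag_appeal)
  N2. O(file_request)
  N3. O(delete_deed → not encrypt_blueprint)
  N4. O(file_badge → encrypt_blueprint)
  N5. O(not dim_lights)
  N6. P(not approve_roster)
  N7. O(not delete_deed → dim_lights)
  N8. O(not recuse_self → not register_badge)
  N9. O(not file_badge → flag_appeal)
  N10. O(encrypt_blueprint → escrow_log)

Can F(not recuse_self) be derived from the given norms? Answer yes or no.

Premise 5 states O(not dim_lights) outright.
Premise 7, O(not delete_deed → dim_lights), contraposes to O(not dim_lights → delete_deed); with O(not dim_lights) we get O(delete_deed).
Applying K to premise 3 (O(delete_deed → not encrypt_blueprint)) and O(delete_deed) yields O(not encrypt_blueprint).
Premise 4, O(file_badge → encrypt_blueprint), contraposes to O(not encrypt_blueprint → not file_badge); with O(not encrypt_blueprint) we get O(not file_badge).
From O(not file_badge) and premise 9, O(not file_badge → flag_appeal), we obtain O(flag_appeal).
Premise 1, O(not register_badge → not flag_appeal), contraposes to O(flag_appeal → register_badge); with O(flag_appeal) we get O(register_badge).
Premise 8 is O(not recuse_self → not register_badge); contrapositively O(register_badge → recuse_self). Since O(register_badge) holds, K gives O(recuse_self).
Premises 2, 6, 10 do not contribute to this derivation.
So O(recuse_self) holds, i.e. F(not recuse_self). The claim follows.

Yes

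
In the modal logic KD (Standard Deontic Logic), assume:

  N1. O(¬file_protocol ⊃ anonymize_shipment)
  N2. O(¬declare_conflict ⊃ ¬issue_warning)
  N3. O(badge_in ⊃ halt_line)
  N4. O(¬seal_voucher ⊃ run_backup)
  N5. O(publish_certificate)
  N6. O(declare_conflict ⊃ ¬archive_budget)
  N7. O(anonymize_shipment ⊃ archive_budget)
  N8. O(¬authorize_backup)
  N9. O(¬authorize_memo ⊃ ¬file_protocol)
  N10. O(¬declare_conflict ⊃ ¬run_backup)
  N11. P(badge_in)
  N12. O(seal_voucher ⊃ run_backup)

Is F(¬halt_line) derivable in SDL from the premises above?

Premise 3 is O(badge_in ⊃ halt_line), but O(badge_in) is not derivable from the premises (the permission P(badge_in) asserts only ¬O(¬badge_in), not O(badge_in)), so it does not yield O(halt_line).
No other premise forces O(halt_line). An ideal world satisfying every premise can still have ¬halt_line true, so F(¬halt_line) is not derivable.

No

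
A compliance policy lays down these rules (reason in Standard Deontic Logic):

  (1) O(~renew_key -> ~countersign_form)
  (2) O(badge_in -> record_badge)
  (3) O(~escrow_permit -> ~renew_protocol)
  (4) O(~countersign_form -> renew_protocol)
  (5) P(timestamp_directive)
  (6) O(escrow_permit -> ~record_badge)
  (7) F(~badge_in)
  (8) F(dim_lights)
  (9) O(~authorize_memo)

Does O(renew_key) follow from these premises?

Premise 7 is F(~badge_in), i.e. O(badge_in).
With premise 2, O(badge_in -> record_badge), the K-axiom yields O(record_badge).
Premise 6, O(escrow_permit -> ~record_badge), contraposes to O(record_badge -> ~escrow_permit); with O(record_badge) we get O(~escrow_permit).
With premise 3, O(~escrow_permit -> ~renew_protocol), the K-axiom yields O(~renew_protocol).
Premise 4, O(~countersign_form -> renew_protocol), contraposes to O(~renew_protocol -> countersign_form); with O(~renew_protocol) we get O(countersign_form).
The contrapositive of premise 1 (O(~renew_key -> ~countersign_form)) is O(countersign_form -> renew_key), and O(countersign_form) is already established, so O(renew_key).
Premises 5, 8, 9 do not contribute to this derivation.
So O(renew_key) follows.

Yes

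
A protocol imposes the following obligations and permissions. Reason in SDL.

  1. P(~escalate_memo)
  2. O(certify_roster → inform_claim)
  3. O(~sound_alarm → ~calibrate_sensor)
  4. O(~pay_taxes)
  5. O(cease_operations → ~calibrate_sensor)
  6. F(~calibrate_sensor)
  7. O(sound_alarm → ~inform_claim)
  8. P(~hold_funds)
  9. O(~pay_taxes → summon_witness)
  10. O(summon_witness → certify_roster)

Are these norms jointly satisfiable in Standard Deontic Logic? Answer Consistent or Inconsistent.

Premise 4 gives O(~pay_taxes).
Premise 9 is O(~pay_taxes → summon_witness); since O(~pay_taxes), deontic closure gives O(summon_witness).
From O(summon_witness) and premise 10, O(summon_witness → certify_roster), we obtain O(certify_roster).
With premise 2, O(certify_roster → inform_claim), the K-axiom yields O(inform_claim).
Premise 7 is O(sound_alarm → ~inform_claim); contrapositively O(inform_claim → ~sound_alarm). Since O(inform_claim) holds, K gives O(~sound_alarm).
With premise 3, O(~sound_alarm → ~calibrate_sensor), the K-axiom yields O(~calibrate_sensor).
Yet premise 6 is F(~calibrate_sensor), i.e. O(calibrate_sensor).
We now have both O(~calibrate_sensor) and O(calibrate_sensor) — calibrate_sensor is simultaneously obligatory and forbidden, violating the D-axiom.

Inconsistent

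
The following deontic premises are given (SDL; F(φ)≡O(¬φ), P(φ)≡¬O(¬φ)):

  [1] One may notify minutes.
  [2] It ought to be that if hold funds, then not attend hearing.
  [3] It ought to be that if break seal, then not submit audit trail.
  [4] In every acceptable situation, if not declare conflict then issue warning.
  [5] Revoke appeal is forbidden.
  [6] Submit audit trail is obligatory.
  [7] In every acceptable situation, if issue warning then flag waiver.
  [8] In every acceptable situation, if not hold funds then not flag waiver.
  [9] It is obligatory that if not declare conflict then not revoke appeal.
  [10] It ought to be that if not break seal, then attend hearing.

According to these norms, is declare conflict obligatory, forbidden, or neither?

Obligatory

Premise 6 states O(submit_audit_trail) outright.
Premise 3 is O(break_seal → ¬submit_audit_trail); contrapositively O(submit_audit_trail → ¬break_seal). Since O(submit_audit_trail) holds, K gives O(¬break_seal).
Premise 10 is O(¬break_seal → attend_hearing); since O(¬break_seal), deontic closure gives O(attend_hearing).
The contrapositive of premise 2 (O(hold_funds → ¬attend_hearing)) is O(attend_hearing → ¬hold_funds), and O(attend_hearing) is already established, so O(¬hold_funds).
From O(¬hold_funds) and premise 8, O(¬hold_funds → ¬flag_waiver), we obtain O(¬flag_waiver).
Premise 7 is O(issue_warning → flag_waiver); contrapositively O(¬flag_waiver → ¬issue_warning). Since O(¬flag_waiver) holds, K gives O(¬issue_warning).
The contrapositive of premise 4 (O(¬declare_conflict → issue_warning)) is O(¬issue_warning → declare_conflict), and O(¬issue_warning) is already established, so O(declare_conflict).
Premises 1, 5, 9 do not contribute to this derivation.
Hence declare_conflict is obligatory.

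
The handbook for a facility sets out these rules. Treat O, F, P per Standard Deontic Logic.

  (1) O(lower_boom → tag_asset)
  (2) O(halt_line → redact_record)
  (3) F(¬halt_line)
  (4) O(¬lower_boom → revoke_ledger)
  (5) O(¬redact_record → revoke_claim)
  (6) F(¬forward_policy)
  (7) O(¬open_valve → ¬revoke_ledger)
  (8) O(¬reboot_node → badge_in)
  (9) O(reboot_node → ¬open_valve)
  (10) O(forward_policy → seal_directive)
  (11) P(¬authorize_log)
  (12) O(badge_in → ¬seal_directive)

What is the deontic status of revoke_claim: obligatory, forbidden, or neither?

Neither

Premise 5 is O(¬redact_record → revoke_claim), but O(¬redact_record) is not derivable from the premises, so it does not yield O(revoke_claim).
No premise or chain of K-axiom applications forces O(revoke_claim), and none forces O(¬revoke_claim). So revoke_claim is neither obligatory nor forbidden under these norms.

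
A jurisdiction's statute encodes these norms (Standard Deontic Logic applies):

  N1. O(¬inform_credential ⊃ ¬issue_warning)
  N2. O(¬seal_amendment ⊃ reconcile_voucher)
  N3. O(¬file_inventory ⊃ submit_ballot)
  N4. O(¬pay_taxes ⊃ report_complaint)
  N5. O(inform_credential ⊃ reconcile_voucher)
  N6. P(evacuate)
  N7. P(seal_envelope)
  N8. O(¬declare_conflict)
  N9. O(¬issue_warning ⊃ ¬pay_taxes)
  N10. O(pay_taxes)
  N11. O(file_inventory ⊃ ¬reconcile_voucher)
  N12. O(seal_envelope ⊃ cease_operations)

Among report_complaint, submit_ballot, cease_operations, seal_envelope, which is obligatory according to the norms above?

Premise 10 states O(pay_taxes) outright.
Premise 9, O(¬issue_warning ⊃ ¬pay_taxes), contraposes to O(pay_taxes ⊃ issue_warning); with O(pay_taxes) we get O(issue_warning).
Premise 1 is O(¬inform_credential ⊃ ¬issue_warning); contrapositively O(issue_warning ⊃ inform_credential). Since O(issue_warning) holds, K gives O(inform_credential).
With premise 5, O(inform_credential ⊃ reconcile_voucher), the K-axiom yields O(reconcile_voucher).
Premise 11, O(file_inventory ⊃ ¬reconcile_voucher), contraposes to O(reconcile_voucher ⊃ ¬file_inventory); with O(reconcile_voucher) we get O(¬file_inventory).
From O(¬file_inventory) and premise 3, O(¬file_inventory ⊃ submit_ballot), we obtain O(submit_ballot).
So O(submit_ballot) holds — submit_ballot is obligatory. None of the other listed options is made obligatory by any chain of premises.

submit_ballot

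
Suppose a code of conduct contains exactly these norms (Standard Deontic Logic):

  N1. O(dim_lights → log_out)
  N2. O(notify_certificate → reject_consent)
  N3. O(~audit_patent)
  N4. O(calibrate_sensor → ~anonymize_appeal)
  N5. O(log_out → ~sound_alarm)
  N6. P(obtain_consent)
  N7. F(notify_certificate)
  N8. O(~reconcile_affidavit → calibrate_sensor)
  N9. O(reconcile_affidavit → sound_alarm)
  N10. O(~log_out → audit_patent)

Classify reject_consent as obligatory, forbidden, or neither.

Neither

Premise 2 is O(notify_certificate → reject_consent), but O(notify_certificate) is not derivable from the premises, so it does not yield O(reject_consent).
No premise or chain of K-axiom applications forces O(reject_consent), and none forces O(~reject_consent). So reject_consent is neither obligatory nor forbidden under these norms.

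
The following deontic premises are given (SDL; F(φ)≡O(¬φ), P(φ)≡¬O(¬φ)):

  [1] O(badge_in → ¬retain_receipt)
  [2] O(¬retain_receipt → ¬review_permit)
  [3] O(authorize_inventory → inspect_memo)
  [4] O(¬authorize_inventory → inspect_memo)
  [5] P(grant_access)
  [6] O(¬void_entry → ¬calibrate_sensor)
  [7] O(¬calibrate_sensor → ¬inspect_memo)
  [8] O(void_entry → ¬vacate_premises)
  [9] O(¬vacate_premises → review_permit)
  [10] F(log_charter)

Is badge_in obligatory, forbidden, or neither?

Forbidden

Premises 4 and 3 cover both cases: O(¬authorize_inventory → inspect_memo) and O(authorize_inventory → inspect_memo). Since ¬authorize_inventory ∨ authorize_inventory is a tautology, O(inspect_memo) follows.
The contrapositive of premise 7 (O(¬calibrate_sensor → ¬inspect_memo)) is O(inspect_memo → calibrate_sensor), and O(inspect_memo) is already established, so O(calibrate_sensor).
Premise 6, O(¬void_entry → ¬calibrate_sensor), contraposes to O(calibrate_sensor → void_entry); with O(calibrate_sensor) we get O(void_entry).
With premise 8, O(void_entry → ¬vacate_premises), the K-axiom yields O(¬vacate_premises).
From O(¬vacate_premises) and premise 9, O(¬vacate_premises → review_permit), we obtain O(review_permit).
Premise 2 is O(¬retain_receipt → ¬review_permit); contrapositively O(review_permit → retain_receipt). Since O(review_permit) holds, K gives O(retain_receipt).
The contrapositive of premise 1 (O(badge_in → ¬retain_receipt)) is O(retain_receipt → ¬badge_in), and O(retain_receipt) is already established, so O(¬badge_in).
Premises 5, 10 do not contribute to this derivation.
Thus O(¬badge_in), which is F(badge_in): badge_in is forbidden.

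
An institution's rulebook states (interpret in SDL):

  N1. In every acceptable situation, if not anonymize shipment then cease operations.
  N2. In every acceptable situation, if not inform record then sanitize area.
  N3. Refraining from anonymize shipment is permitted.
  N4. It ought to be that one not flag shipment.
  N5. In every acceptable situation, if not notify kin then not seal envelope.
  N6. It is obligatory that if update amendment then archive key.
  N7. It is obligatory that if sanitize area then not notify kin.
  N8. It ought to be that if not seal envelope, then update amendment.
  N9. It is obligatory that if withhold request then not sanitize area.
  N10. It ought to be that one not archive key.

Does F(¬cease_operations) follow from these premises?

Premise 1 is O(¬anonymize_shipment → cease_operations), but O(¬anonymize_shipment) is not derivable from the premises (the permission P(¬anonymize_shipment) asserts only ¬O(anonymize_shipment), not O(¬anonymize_shipment)), so it does not yield O(cease_operations).
No other premise forces O(cease_operations). An ideal world satisfying every premise can still have ¬cease_operations true, so F(¬cease_operations) is not derivable.

No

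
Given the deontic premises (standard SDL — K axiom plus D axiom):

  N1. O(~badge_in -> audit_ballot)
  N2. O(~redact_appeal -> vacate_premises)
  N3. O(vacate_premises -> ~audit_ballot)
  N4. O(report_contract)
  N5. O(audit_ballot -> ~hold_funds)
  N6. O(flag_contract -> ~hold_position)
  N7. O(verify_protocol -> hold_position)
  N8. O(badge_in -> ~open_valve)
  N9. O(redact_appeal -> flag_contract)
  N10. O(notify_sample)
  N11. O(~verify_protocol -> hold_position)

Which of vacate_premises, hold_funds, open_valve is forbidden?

open_valve

By case analysis on verify_protocol: premise 7 gives O(verify_protocol -> hold_position) and premise 11 gives O(~verify_protocol -> hold_position), so O(hold_position) either way.
The contrapositive of premise 6 (O(flag_contract -> ~hold_position)) is O(hold_position -> ~flag_contract), and O(hold_position) is already established, so O(~flag_contract).
Premise 9 is O(redact_appeal -> flag_contract); contrapositively O(~flag_contract -> ~redact_appeal). Since O(~flag_contract) holds, K gives O(~redact_appeal).
Applying K to premise 2 (O(~redact_appeal -> vacate_premises)) and O(~redact_appeal) yields O(vacate_premises).
From O(vacate_premises) and premise 3, O(vacate_premises -> ~audit_ballot), we obtain O(~audit_ballot).
Premise 1 is O(~badge_in -> audit_ballot); contrapositively O(~audit_ballot -> badge_in). Since O(~audit_ballot) holds, K gives O(badge_in).
From O(badge_in) and premise 8, O(badge_in -> ~open_valve), we obtain O(~open_valve).
So O(~open_valve) holds, i.e. open_valve is forbidden. None of the other listed options is forbidden under the premises.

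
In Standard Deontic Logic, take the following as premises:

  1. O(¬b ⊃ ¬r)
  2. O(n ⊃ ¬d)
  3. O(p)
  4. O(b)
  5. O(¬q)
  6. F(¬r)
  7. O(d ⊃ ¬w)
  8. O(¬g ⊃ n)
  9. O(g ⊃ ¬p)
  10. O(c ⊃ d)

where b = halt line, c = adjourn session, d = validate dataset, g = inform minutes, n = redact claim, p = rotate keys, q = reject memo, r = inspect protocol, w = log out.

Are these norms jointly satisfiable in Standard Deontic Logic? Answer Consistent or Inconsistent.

Premise 1 is O(¬b ⊃ ¬r), but O(¬b) is not derivable from the premises, so it does not yield O(¬r).
So O(¬r) is not derivable, and the apparent clash with O(r) does not arise.
A world satisfying every obligation exists (e.g. b=true, c=false, d=false, g=false, n=true, p=true, q=false, r=true, w=false); no atom is both obligatory and forbidden, so the set is consistent.

Consistent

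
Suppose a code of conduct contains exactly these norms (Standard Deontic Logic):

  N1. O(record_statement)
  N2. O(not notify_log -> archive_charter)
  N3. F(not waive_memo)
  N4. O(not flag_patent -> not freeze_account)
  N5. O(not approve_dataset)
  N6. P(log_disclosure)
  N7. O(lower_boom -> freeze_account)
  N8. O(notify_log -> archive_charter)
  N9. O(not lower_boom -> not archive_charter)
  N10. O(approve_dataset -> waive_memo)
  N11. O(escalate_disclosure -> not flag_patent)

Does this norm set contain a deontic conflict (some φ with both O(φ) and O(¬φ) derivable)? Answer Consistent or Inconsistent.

Consistent

Premise 10 is O(approve_dataset -> waive_memo); even if O(waive_memo) held, inferring O(approve_dataset) would be affirming the consequent — invalid.
So O(approve_dataset) is not derivable, and the apparent clash with O(not approve_dataset) does not arise.
A world satisfying every obligation exists (e.g. approve_dataset=false, archive_charter=true, escalate_disclosure=false, flag_patent=true, freeze_account=true, log_disclosure=false, lower_boom=true, notify_log=false, record_statement=true, waive_memo=true); no atom is both obligatory and forbidden, so the set is consistent.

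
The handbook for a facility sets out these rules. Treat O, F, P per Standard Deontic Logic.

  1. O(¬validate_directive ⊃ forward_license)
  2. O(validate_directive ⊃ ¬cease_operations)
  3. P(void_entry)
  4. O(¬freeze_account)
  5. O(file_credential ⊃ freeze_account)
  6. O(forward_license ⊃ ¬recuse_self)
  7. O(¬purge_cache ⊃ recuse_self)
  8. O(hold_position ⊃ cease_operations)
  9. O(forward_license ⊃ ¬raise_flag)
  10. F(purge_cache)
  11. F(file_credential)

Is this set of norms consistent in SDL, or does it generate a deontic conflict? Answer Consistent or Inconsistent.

Premise 5 is O(file_credential ⊃ freeze_account), but O(file_credential) is not derivable from the premises, so it does not yield O(freeze_account).
So O(freeze_account) is not derivable, and the apparent clash with O(¬freeze_account) does not arise.
A world satisfying every obligation exists (e.g. cease_operations=false, file_credential=false, forward_license=false, freeze_account=false, hold_position=false, purge_cache=false, raise_flag=false, recuse_self=true, validate_directive=true, void_entry=false); no atom is both obligatory and forbidden, so the set is consistent.

Consistent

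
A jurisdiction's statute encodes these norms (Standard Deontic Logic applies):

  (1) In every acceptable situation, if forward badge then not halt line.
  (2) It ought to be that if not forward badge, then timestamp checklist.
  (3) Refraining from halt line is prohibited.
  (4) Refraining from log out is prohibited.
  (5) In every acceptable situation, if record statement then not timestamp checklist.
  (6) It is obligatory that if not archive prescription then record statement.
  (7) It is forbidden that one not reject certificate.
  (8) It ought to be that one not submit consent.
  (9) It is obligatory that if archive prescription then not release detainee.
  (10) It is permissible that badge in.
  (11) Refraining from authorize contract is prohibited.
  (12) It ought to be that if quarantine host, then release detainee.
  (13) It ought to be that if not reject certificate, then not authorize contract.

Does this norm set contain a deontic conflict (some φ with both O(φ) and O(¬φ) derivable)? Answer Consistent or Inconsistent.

Premise 13 is O(¬reject_certificate → ¬authorize_contract), but O(¬reject_certificate) is not derivable from the premises, so it does not yield O(¬authorize_contract).
So O(¬authorize_contract) is not derivable, and the apparent clash with O(authorize_contract) does not arise.
A world satisfying every obligation exists (e.g. archive_prescription=true, authorize_contract=true, badge_in=false, forward_badge=false, halt_line=true, log_out=true, quarantine_host=false, record_statement=false, reject_certificate=true, release_detainee=false, submit_consent=false, timestamp_checklist=true); no atom is both obligatory and forbidden, so the set is consistent.

Consistent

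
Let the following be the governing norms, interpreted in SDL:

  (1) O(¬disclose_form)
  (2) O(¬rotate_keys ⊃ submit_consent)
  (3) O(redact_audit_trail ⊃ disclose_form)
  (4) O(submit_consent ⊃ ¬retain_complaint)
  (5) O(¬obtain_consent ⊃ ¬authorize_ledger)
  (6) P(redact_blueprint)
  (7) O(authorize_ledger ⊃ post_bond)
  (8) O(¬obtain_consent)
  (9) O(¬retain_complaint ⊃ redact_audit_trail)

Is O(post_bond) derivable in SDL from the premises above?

Premise 7 is O(authorize_ledger ⊃ post_bond), but O(authorize_ledger) is not derivable from the premises, so it does not yield O(post_bond).
No other premise forces O(post_bond). An ideal world satisfying every premise can still have post_bond false, so O(post_bond) is not derivable.

No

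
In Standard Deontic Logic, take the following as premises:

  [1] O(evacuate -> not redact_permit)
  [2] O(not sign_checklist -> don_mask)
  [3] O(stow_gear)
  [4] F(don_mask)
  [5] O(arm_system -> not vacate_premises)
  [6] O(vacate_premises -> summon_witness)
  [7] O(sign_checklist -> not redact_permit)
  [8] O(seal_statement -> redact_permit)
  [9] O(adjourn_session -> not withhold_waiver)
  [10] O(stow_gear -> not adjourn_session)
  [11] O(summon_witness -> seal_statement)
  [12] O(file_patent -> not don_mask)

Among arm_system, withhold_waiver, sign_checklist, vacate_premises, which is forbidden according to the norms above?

F(don_mask) at premise 4 means O(not don_mask).
Premise 2, O(not sign_checklist -> don_mask), contraposes to O(not don_mask -> sign_checklist); with O(not don_mask) we get O(sign_checklist).
Premise 7 is O(sign_checklist -> not redact_permit); since O(sign_checklist), deontic closure gives O(not redact_permit).
Premise 8 is O(seal_statement -> redact_permit); contrapositively O(not redact_permit -> not seal_statement). Since O(not redact_permit) holds, K gives O(not seal_statement).
Premise 11, O(summon_witness -> seal_statement), contraposes to O(not seal_statement -> not summon_witness); with O(not seal_statement) we get O(not summon_witness).
The contrapositive of premise 6 (O(vacate_premises -> summon_witness)) is O(not summon_witness -> not vacate_premises), and O(not summon_witness) is already established, so O(not vacate_premises).
So O(not vacate_premises) holds, i.e. vacate_premises is forbidden. None of the other listed options is forbidden under the premises.

vacate_premises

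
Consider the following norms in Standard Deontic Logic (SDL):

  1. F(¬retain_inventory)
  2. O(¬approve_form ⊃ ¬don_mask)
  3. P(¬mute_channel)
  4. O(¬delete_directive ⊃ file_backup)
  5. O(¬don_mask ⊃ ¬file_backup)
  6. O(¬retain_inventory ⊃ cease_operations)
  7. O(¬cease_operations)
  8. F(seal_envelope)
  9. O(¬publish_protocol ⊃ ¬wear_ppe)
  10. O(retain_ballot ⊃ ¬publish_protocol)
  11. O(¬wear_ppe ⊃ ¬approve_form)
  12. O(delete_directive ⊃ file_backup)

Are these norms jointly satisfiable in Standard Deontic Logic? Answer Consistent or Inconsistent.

Premise 6 is O(¬retain_inventory ⊃ cease_operations), but O(¬retain_inventory) is not derivable from the premises, so it does not yield O(cease_operations).
So O(cease_operations) is not derivable, and the apparent clash with O(¬cease_operations) does not arise.
A world satisfying every obligation exists (e.g. approve_form=true, cease_operations=false, delete_directive=false, don_mask=true, file_backup=true, mute_channel=false, publish_protocol=true, retain_ballot=false, retain_inventory=true, seal_envelope=false, wear_ppe=true); no atom is both obligatory and forbidden, so the set is consistent.

Consistent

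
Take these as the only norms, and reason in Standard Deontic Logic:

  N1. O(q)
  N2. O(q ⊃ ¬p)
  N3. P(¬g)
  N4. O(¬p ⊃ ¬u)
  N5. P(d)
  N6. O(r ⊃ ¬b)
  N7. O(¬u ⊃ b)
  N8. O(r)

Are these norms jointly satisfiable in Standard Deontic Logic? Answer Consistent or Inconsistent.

Inconsistent

Premise 8 gives O(r).
From O(r) and premise 6, O(r ⊃ ¬b), we obtain O(¬b).
Premise 7 is O(¬u ⊃ b); contrapositively O(¬b ⊃ u). Since O(¬b) holds, K gives O(u).
The contrapositive of premise 4 (O(¬p ⊃ ¬u)) is O(u ⊃ p), and O(u) is already established, so O(p).
The contrapositive of premise 2 (O(q ⊃ ¬p)) is O(p ⊃ ¬q), and O(p) is already established, so O(¬q).
Yet premise 1 states O(q).
We now have both O(¬q) and O(q) — q is simultaneously obligatory and forbidden, violating the D-axiom.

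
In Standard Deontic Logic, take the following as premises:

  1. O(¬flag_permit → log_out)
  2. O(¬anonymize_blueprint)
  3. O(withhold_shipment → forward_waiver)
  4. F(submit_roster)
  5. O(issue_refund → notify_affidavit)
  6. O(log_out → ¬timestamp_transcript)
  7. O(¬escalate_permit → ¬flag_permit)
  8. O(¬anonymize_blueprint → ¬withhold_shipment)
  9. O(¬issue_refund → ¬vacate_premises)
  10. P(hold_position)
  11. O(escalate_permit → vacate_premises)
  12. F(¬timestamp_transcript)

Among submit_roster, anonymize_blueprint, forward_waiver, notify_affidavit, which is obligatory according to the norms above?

Premise 12 is F(¬timestamp_transcript), i.e. O(timestamp_transcript).
Premise 6, O(log_out → ¬timestamp_transcript), contraposes to O(timestamp_transcript → ¬log_out); with O(timestamp_transcript) we get O(¬log_out).
The contrapositive of premise 1 (O(¬flag_permit → log_out)) is O(¬log_out → flag_permit), and O(¬log_out) is already established, so O(flag_permit).
Premise 7 is O(¬escalate_permit → ¬flag_permit); contrapositively O(flag_permit → escalate_permit). Since O(flag_permit) holds, K gives O(escalate_permit).
Premise 11 is O(escalate_permit → vacate_premises); since O(escalate_permit), deontic closure gives O(vacate_premises).
Premise 9 is O(¬issue_refund → ¬vacate_premises); contrapositively O(vacate_premises → issue_refund). Since O(vacate_premises) holds, K gives O(issue_refund).
With premise 5, O(issue_refund → notify_affidavit), the K-axiom yields O(notify_affidavit).
So O(notify_affidavit) holds — notify_affidavit is obligatory. None of the other listed options is made obligatory by any chain of premises.

notify_affidavit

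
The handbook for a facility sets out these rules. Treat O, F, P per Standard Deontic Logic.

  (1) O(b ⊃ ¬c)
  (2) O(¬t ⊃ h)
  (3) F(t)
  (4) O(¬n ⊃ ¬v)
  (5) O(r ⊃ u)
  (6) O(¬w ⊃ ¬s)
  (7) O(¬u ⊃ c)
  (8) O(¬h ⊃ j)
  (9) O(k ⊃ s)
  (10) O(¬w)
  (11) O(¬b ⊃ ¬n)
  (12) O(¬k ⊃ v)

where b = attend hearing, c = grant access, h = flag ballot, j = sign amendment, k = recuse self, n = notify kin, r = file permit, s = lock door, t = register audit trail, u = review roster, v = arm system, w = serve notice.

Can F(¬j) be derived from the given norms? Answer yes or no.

Premise 8 is O(¬h ⊃ j), but O(¬h) is not derivable from the premises, so it does not yield O(j).
No other premise forces O(j). An ideal world satisfying every premise can still have ¬j true, so F(¬j) is not derivable.

No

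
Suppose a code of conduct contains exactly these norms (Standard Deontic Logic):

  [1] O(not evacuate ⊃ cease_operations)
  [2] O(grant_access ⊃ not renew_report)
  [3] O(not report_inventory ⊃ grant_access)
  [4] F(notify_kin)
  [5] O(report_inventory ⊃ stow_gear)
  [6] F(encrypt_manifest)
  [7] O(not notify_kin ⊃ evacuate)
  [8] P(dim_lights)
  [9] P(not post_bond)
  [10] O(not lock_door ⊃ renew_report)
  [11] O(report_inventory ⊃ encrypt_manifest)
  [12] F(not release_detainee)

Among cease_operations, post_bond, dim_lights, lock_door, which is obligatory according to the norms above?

lock_door

Premise 6 is F(encrypt_manifest), i.e. O(not encrypt_manifest).
The contrapositive of premise 11 (O(report_inventory ⊃ encrypt_manifest)) is O(not encrypt_manifest ⊃ not report_inventory), and O(not encrypt_manifest) is already established, so O(not report_inventory).
With premise 3, O(not report_inventory ⊃ grant_access), the K-axiom yields O(grant_access).
From O(grant_access) and premise 2, O(grant_access ⊃ not renew_report), we obtain O(not renew_report).
Premise 10 is O(not lock_door ⊃ renew_report); contrapositively O(not renew_report ⊃ lock_door). Since O(not renew_report) holds, K gives O(lock_door).
So O(lock_door) holds — lock_door is obligatory. None of the other listed options is made obligatory by any chain of premises.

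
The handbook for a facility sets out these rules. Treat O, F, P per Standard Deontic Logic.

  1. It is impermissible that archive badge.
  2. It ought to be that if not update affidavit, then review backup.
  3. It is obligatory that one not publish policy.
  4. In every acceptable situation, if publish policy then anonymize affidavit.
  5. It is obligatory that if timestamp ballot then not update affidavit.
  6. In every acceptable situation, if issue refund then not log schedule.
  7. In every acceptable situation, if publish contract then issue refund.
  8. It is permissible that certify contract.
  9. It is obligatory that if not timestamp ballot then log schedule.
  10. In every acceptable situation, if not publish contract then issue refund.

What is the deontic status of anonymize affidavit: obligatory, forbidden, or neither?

Premise 4 is O(publish_policy → anonymize_affidavit), but O(publish_policy) is not derivable from the premises, so it does not yield O(anonymize_affidavit).
No premise or chain of K-axiom applications forces O(anonymize_affidavit), and none forces O(¬anonymize_affidavit). So anonymize_affidavit is neither obligatory nor forbidden under these norms.

Neither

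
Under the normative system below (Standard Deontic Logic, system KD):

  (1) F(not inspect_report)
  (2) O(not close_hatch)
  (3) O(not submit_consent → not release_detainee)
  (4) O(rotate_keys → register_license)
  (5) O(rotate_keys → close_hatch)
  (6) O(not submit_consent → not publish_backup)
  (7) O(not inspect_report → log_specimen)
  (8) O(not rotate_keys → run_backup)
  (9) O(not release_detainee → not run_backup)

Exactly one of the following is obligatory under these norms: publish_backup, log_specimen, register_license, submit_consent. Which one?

submit_consent

Premise 2 gives O(not close_hatch).
Premise 5 is O(rotate_keys → close_hatch); contrapositively O(not close_hatch → not rotate_keys). Since O(not close_hatch) holds, K gives O(not rotate_keys).
Applying K to premise 8 (O(not rotate_keys → run_backup)) and O(not rotate_keys) yields O(run_backup).
Premise 9, O(not release_detainee → not run_backup), contraposes to O(run_backup → release_detainee); with O(run_backup) we get O(release_detainee).
Premise 3, O(not submit_consent → not release_detainee), contraposes to O(release_detainee → submit_consent); with O(release_detainee) we get O(submit_consent).
So O(submit_consent) holds — submit_consent is obligatory. None of the other listed options is made obligatory by any chain of premises.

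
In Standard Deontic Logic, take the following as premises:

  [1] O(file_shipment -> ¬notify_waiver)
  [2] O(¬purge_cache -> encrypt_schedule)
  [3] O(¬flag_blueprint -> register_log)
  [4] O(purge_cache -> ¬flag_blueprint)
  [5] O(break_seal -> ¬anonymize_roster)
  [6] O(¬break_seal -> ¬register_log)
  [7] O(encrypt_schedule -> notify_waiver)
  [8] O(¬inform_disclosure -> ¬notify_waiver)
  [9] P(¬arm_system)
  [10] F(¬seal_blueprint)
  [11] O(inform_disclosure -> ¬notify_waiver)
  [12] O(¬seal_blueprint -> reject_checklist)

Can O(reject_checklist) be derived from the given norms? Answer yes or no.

No

Premise 12 is O(¬seal_blueprint -> reject_checklist), but O(¬seal_blueprint) is not derivable from the premises, so it does not yield O(reject_checklist).
No other premise forces O(reject_checklist). An ideal world satisfying every premise can still have reject_checklist false, so O(reject_checklist) is not derivable.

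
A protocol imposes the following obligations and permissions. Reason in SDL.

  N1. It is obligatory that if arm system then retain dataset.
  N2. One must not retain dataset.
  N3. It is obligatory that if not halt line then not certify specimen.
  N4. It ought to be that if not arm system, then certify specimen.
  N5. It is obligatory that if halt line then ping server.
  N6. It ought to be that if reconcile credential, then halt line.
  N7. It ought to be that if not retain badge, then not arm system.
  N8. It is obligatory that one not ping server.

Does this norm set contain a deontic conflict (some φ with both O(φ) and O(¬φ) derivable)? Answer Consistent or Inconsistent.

Inconsistent

Premise 2, F(retain_dataset), is equivalent to O(¬retain_dataset).
Premise 1 is O(arm_system → retain_dataset); contrapositively O(¬retain_dataset → ¬arm_system). Since O(¬retain_dataset) holds, K gives O(¬arm_system).
From O(¬arm_system) and premise 4, O(¬arm_system → certify_specimen), we obtain O(certify_specimen).
Premise 3, O(¬halt_line → ¬certify_specimen), contraposes to O(certify_specimen → halt_line); with O(certify_specimen) we get O(halt_line).
Premise 5 is O(halt_line → ping_server); since O(halt_line), deontic closure gives O(ping_server).
But premise 8 directly asserts O(¬ping_server).
We now have both O(ping_server) and O(¬ping_server) — ping_server is simultaneously obligatory and forbidden, violating the D-axiom.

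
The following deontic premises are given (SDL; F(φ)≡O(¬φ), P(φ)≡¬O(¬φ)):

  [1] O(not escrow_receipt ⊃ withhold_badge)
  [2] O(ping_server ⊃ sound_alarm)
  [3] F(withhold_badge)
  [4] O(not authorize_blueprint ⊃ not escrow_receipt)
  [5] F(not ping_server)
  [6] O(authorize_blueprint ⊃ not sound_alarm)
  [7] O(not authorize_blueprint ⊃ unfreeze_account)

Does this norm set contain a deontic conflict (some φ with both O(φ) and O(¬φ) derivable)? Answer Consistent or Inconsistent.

Inconsistent

F(withhold_badge) at premise 3 means O(not withhold_badge).
The contrapositive of premise 1 (O(not escrow_receipt ⊃ withhold_badge)) is O(not withhold_badge ⊃ escrow_receipt), and O(not withhold_badge) is already established, so O(escrow_receipt).
Premise 4, O(not authorize_blueprint ⊃ not escrow_receipt), contraposes to O(escrow_receipt ⊃ authorize_blueprint); with O(escrow_receipt) we get O(authorize_blueprint).
With premise 6, O(authorize_blueprint ⊃ not sound_alarm), the K-axiom yields O(not sound_alarm).
The contrapositive of premise 2 (O(ping_server ⊃ sound_alarm)) is O(not sound_alarm ⊃ not ping_server), and O(not sound_alarm) is already established, so O(not ping_server).
Yet premise 5 is F(not ping_server), i.e. O(ping_server).
We now have both O(not ping_server) and O(ping_server) — ping_server is simultaneously obligatory and forbidden, violating the D-axiom.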